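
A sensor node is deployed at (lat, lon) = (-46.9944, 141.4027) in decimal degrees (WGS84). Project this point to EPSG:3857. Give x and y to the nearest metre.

Web Mercator is spherical with R = a = 6378137 m.
x = R·λ = 6378137 × 2.467942686 = 15740876.561 m.
y = R·ln tan(π/4 + φ/2) = 6378137 × -0.931488310 = -5941160.058 m.

x 15740877 m, y -5941160 m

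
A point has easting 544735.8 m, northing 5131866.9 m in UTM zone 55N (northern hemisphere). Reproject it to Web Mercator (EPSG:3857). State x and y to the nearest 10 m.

x 16428680 m, y 5834830 m

Unproject from UTM 55N (λ₀ = 147°) → φ = 46.33889996°, λ = 147.58130035°.
Web Mercator (R = 6378137 m): x = 16428675.205 m, y = 5834825.502 m.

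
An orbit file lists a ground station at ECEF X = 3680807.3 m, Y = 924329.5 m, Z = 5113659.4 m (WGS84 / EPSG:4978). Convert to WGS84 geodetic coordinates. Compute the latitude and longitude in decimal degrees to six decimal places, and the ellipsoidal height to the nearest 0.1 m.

λ = atan2(Y, X) = 14.09669974°; p = √(X²+Y²) = 3795092.5 m.
Bowring's method on WGS84 (a = 6378137 m, b = 6356752.314 m) gives φ = 53.60299983°, h = 3741.291 m.

lat 53.603000°, lon 14.096700°, h 3741.3 m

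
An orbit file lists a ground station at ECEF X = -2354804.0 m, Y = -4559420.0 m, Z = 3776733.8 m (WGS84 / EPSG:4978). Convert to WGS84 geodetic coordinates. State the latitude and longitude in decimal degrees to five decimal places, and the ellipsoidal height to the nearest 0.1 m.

λ = atan2(Y, X) = -117.31500011°; p = √(X²+Y²) = 5131609.2 m.
Bowring's method on WGS84 (a = 6378137 m, b = 6356752.314 m) gives φ = 36.53600032°, h = 988.810 m.

lat 36.53600°, lon -117.31500°, h 988.8 m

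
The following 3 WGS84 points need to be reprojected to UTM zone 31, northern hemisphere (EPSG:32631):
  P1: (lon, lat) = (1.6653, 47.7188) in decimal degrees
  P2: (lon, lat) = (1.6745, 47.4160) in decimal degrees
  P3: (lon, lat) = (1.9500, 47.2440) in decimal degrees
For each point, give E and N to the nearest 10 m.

UTM zone 31N: λ₀ = 3°, k₀ = 0.9996.
P1 (47.7188°, 1.6653°) → (399898.382, 5285909.471) m.
P2 (47.4160°, 1.6745°) → (400013.667, 5252245.999) m.
P3 (47.2440°, 1.9500°) → (420537.629, 5232814.172) m.

P1: E 399900 m, N 5285910 m; P2: E 400010 m, N 5252250 m; P3: E 420540 m, N 5232810 m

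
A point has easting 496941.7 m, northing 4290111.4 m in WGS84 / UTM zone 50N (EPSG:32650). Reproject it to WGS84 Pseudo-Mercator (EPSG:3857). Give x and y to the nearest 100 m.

x 13020500 m, y 4687300 m

Unproject from UTM 50N (λ₀ = 117°) → φ = 38.75970025°, λ = 116.96480015°.
Web Mercator (R = 6378137 m): x = 13020461.993 m, y = 4687308.914 m.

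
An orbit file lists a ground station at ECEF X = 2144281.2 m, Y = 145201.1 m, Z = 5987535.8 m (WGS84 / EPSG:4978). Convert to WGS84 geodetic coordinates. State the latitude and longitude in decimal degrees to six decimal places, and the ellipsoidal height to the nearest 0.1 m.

λ = atan2(Y, X) = 3.87389917°; p = √(X²+Y²) = 2149191.8 m.
Bowring's method on WGS84 (a = 6378137 m, b = 6356752.314 m) gives φ = 70.37670000°, h = 2390.727 m.

lat 70.376700°, lon 3.873899°, h 2390.7 m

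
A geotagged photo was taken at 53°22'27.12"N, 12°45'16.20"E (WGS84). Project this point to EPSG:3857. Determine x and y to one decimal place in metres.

Web Mercator is spherical with R = a = 6378137 m.
x = R·λ = 6378137 × 0.222608019 = 1419824.445 m.
y = R·ln tan(π/4 + φ/2) = 6378137 × 1.105733067 = 7052516.984 m.

x 1419824.4 m, y 7052517.0 m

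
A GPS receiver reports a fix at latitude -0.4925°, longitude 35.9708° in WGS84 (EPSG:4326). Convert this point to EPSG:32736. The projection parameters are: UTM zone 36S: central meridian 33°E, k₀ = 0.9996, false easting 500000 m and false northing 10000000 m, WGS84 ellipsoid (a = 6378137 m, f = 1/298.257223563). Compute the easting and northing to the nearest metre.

E 830713 m, N 9945490 m

Zone 36 central meridian λ₀ = 6×36 − 183 = 33°; Δλ = +2.9708°.
Transverse Mercator on WGS84 with k₀ = 0.9996 gives E = 830712.724 m, N = 9945490.191 m.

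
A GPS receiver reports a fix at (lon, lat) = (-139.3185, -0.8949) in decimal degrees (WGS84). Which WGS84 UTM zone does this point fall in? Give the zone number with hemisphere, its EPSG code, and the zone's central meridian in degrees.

UTM zone = ⌊(λ + 180)/6⌋ + 1; -139.3185° ∈ [-144°, -138°) → zone 7.
Hemisphere: S (φ < 0).
Central meridian λ₀ = 6×7 − 183 = -141°.
EPSG code: 32707.

Zone 7S (EPSG:32707), central meridian -141°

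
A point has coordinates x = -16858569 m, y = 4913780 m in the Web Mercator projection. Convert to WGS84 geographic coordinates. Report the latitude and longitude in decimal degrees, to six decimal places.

R = 6378137 m. λ = x/R = -151.44310201°.
φ = 2·arctan(exp(y/R)) − 90° = 2·arctan(2.16065) − 90° = 40.32840094°.

lat 40.328401°, lon -151.443102°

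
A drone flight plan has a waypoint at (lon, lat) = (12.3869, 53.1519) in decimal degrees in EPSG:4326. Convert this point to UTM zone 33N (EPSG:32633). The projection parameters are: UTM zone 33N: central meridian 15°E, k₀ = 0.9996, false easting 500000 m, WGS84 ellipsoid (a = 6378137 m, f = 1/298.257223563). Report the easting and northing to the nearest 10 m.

E 325270 m, N 5892360 m

Zone 33 central meridian λ₀ = 6×33 − 183 = 15°; Δλ = -2.6131°.
Transverse Mercator on WGS84 with k₀ = 0.9996 gives E = 325266.954 m, N = 5892357.864 m.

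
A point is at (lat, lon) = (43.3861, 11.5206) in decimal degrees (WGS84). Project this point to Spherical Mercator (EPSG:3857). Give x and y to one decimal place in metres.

Web Mercator is spherical with R = a = 6378137 m.
x = R·λ = 6378137 × 0.201072402 = 1282467.326 m.
y = R·ln tan(π/4 + φ/2) = 6378137 × 0.842083837 = 5370926.078 m.

x 1282467.3 m, y 5370926.1 m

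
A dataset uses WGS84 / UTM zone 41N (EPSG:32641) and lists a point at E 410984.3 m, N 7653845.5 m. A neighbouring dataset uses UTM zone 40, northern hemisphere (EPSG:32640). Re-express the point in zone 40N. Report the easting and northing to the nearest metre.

E 651060 m, N 7656881 m

UTM 41N → geographic: φ = 68.98090023°, λ = 60.77580076°.
UTM 40N (λ₀ = 57°) forward: E = 651059.986 m, N = 7656880.793 m.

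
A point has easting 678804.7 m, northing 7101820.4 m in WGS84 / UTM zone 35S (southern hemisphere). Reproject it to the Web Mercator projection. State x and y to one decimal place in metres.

Unproject from UTM 35S (λ₀ = 27°) → φ = -26.19200037°, λ = 28.78939961°.
Web Mercator (R = 6378137 m): x = 3204821.305 m, y = -3022880.511 m.

x 3204821.3 m, y -3022880.5 m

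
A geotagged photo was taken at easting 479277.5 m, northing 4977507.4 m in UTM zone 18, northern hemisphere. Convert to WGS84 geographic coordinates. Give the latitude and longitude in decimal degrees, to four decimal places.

lat 44.9507°, lon -75.2627°

Zone 18N: λ₀ = -75°, k₀ = 0.9996, false easting 500000 m.
Meridian distance M = (N − FN)/k₀ = 4979499.2 m.
Inverse transverse Mercator on WGS84 gives φ = 44.95070016°, λ = -75.26269967°.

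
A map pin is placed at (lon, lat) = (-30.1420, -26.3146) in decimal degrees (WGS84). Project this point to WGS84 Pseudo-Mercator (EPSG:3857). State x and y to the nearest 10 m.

x -3355390 m, y -3038100 m

Web Mercator is spherical with R = a = 6378137 m.
x = R·λ = 6378137 × -0.526077143 = -3355392.091 m.
y = R·ln tan(π/4 + φ/2) = 6378137 × -0.476329995 = -3038097.965 m.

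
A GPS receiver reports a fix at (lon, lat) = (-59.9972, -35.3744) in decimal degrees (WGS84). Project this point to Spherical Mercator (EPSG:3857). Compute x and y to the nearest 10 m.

x -6678860 m, y -4214880 m

Web Mercator is spherical with R = a = 6378137 m.
x = R·λ = 6378137 × -1.047148682 = -6678857.753 m.
y = R·ln tan(π/4 + φ/2) = 6378137 × -0.660832110 = -4214877.729 m.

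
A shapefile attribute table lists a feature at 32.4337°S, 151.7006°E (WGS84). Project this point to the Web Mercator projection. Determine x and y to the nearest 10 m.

x 16887230 m, y -3820380 m

Web Mercator is spherical with R = a = 6378137 m.
x = R·λ = 6378137 × 2.647674947 = 16887233.545 m.
y = R·ln tan(π/4 + φ/2) = 6378137 × -0.598979938 = -3820376.102 m.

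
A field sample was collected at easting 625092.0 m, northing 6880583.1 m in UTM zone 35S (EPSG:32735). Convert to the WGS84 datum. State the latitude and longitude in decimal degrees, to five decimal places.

Zone 35S: λ₀ = 27°, k₀ = 0.9996, false easting 500000 m, false northing 10000000 m.
Meridian distance M = (N − FN)/k₀ = -3120665.2 m.
Inverse transverse Mercator on WGS84 gives φ = -28.19459979°, λ = 28.27450033°.

lat -28.19460°, lon 28.27450°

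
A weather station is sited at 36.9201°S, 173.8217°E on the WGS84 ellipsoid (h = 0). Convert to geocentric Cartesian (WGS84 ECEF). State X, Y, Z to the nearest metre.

WGS84: a = 6378137 m, e² = 0.006694380; N(φ) = a/√(1−e²sin²φ) = 6385854.528 m.
X = (N+h)·cosφ·cosλ = -5075671.738 m; Y = (N+h)·cosφ·sinλ = 549449.455 m; Z = (N(1−e²)+h)·sinφ = -3810307.898 m.

X -5075672 m, Y 549449 m, Z -3810308 m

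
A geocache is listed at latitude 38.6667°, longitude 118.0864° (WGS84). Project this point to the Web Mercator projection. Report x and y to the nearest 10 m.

x 13145320 m, y 4674040 m

Web Mercator is spherical with R = a = 6378137 m.
x = R·λ = 6378137 × 2.060996482 = 13145317.918 m.
y = R·ln tan(π/4 + φ/2) = 6378137 × 0.732822302 = 4674041.037 m.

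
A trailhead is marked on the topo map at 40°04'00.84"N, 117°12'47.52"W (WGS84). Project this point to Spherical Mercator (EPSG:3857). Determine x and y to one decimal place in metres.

Web Mercator is spherical with R = a = 6378137 m.
x = R·λ = 6378137 × -2.045756267 = -13048113.738 m.
y = R·ln tan(π/4 + φ/2) = 6378137 × 0.764434626 = 4875668.773 m.

x -13048113.7 m, y 4875668.8 m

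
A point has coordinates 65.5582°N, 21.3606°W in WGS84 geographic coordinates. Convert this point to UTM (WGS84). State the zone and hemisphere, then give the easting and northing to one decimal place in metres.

Longitude -21.3606° lies in the 6° band [-24°, -18°), giving zone 27; latitude is north of the equator, so 27N.
Zone 27 central meridian λ₀ = 6×27 − 183 = -21°; Δλ = -0.3606°.
Transverse Mercator on WGS84 with k₀ = 0.9996 gives E = 483351.041 m, N = 7270714.891 m.

Zone 27N: E 483351.0 m, N 7270714.9 m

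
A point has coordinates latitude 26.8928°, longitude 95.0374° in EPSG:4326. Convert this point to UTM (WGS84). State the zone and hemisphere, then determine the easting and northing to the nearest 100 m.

Zone 46N: E 702400 m, N 2976200 m

Longitude 95.0374° lies in the 6° band [90°, 96°), giving zone 46; latitude is north of the equator, so 46N.
Zone 46 central meridian λ₀ = 6×46 − 183 = 93°; Δλ = +2.0374°.
Transverse Mercator on WGS84 with k₀ = 0.9996 gives E = 702357.725 m, N = 2976189.787 m.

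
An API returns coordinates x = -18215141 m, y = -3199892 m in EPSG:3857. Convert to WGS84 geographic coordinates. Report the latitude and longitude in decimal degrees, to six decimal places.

lat -27.609999°, lon -163.629396°

R = 6378137 m. λ = x/R = -163.62939563°.
φ = 2·arctan(exp(y/R)) − 90° = 2·arctan(0.60550) − 90° = -27.60999921°.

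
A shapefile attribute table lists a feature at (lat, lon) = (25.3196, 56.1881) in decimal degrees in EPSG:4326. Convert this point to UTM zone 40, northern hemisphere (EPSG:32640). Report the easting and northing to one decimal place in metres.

Zone 40 central meridian λ₀ = 6×40 − 183 = 57°; Δλ = -0.8119°.
Transverse Mercator on WGS84 with k₀ = 0.9996 gives E = 418282.862 m, N = 2800584.985 m.

E 418282.9 m, N 2800585.0 m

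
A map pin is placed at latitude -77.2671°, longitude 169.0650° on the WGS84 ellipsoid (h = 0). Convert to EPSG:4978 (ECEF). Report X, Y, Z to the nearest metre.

X -1384674 m, Y 267523 m, Z -6199413 m

WGS84: a = 6378137 m, e² = 0.006694380; N(φ) = a/√(1−e²sin²φ) = 6398546.277 m.
X = (N+h)·cosφ·cosλ = -1384673.690 m; Y = (N+h)·cosφ·sinλ = 267523.443 m; Z = (N(1−e²)+h)·sinφ = -6199413.226 m.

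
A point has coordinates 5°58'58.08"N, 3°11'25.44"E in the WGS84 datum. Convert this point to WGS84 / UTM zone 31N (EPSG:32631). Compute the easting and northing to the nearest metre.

Zone 31 central meridian λ₀ = 6×31 − 183 = 3°; Δλ = +0.1904°.
Transverse Mercator on WGS84 with k₀ = 0.9996 gives E = 521072.158 m, N = 661306.892 m.

E 521072 m, N 661307 m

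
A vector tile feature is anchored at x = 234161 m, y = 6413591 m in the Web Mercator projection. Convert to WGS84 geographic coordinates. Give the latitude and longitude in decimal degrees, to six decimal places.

R = 6378137 m. λ = x/R = 2.10350405°.
φ = 2·arctan(exp(y/R)) − 90° = 2·arctan(2.73343) − 90° = 49.81089867°.

lat 49.810899°, lon 2.103504°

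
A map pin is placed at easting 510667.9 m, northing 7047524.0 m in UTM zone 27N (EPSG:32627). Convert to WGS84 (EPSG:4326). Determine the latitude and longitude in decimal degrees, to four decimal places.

lat 63.5557°, lon -20.7853°

Zone 27N: λ₀ = -21°, k₀ = 0.9996, false easting 500000 m.
Meridian distance M = (N − FN)/k₀ = 7050344.1 m.
Inverse transverse Mercator on WGS84 gives φ = 63.55569982°, λ = -20.78529905°.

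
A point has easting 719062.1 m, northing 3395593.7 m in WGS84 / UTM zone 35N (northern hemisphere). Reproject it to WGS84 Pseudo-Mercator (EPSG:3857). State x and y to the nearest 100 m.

x 3260200 m, y 3590400 m

Unproject from UTM 35N (λ₀ = 27°) → φ = 30.67299987°, λ = 29.28659982°.
Web Mercator (R = 6378137 m): x = 3260169.379 m, y = 3590354.372 m.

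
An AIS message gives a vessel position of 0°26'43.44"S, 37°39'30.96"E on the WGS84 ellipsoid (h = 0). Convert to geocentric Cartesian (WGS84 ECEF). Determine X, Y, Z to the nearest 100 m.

X 5049200 m, Y 3896600 m, Z -49200 m

WGS84: a = 6378137 m, e² = 0.006694380; N(φ) = a/√(1−e²sin²φ) = 6378138.290 m.
X = (N+h)·cosφ·cosλ = 5049197.528 m; Y = (N+h)·cosφ·sinλ = 3896638.817 m; Z = (N(1−e²)+h)·sinφ = -49249.296 m.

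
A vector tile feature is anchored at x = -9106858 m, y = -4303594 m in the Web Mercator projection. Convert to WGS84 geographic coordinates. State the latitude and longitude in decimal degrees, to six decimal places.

lat -36.021601°, lon -81.808297°

R = 6378137 m. λ = x/R = -81.80829732°.
φ = 2·arctan(exp(y/R)) − 90° = 2·arctan(0.50929) − 90° = -36.02160068°.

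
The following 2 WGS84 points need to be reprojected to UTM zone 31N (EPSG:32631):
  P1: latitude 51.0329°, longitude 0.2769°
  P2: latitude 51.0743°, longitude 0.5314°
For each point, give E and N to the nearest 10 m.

UTM zone 31N: λ₀ = 3°, k₀ = 0.9996.
P1 (51.0329°, 0.2769°) → (309071.307, 5657012.356) m.
P2 (51.0743°, 0.5314°) → (327067.351, 5660986.420) m.

P1: E 309070 m, N 5657010 m; P2: E 327070 m, N 5660990 m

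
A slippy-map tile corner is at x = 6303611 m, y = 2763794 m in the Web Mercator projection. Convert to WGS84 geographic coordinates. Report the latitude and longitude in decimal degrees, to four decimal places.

lat 24.0852°, lon 56.6263°

R = 6378137 m. λ = x/R = 56.62630106°.
φ = 2·arctan(exp(y/R)) − 90° = 2·arctan(1.54237) − 90° = 24.08520375°.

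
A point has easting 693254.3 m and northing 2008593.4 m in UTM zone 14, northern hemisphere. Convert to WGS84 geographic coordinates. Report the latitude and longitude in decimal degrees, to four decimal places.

Zone 14N: λ₀ = -99°, k₀ = 0.9996, false easting 500000 m.
Meridian distance M = (N − FN)/k₀ = 2009397.2 m.
Inverse transverse Mercator on WGS84 gives φ = 18.15770024°, λ = -97.17310045°.

lat 18.1577°, lon -97.1731°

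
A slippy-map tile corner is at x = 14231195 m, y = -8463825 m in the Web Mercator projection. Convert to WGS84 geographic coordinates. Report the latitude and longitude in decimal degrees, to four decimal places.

R = 6378137 m. λ = x/R = 127.84099980°.
φ = 2·arctan(exp(y/R)) − 90° = 2·arctan(0.26527) − 90° = -60.28660217°.

lat -60.2866°, lon 127.8410°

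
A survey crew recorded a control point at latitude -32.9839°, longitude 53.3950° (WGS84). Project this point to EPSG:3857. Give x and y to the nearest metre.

x 5943904 m, y -3893167 m

Web Mercator is spherical with R = a = 6378137 m.
x = R·λ = 6378137 × 0.931918554 = 5943904.211 m.
y = R·ln tan(π/4 + φ/2) = 6378137 × -0.610392526 = -3893167.153 m.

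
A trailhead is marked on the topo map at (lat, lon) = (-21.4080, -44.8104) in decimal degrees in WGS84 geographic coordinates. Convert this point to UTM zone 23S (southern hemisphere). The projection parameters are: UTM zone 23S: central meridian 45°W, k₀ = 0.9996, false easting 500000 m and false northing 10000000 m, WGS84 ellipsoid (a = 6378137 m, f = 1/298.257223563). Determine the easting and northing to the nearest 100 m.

Zone 23 central meridian λ₀ = 6×23 − 183 = -45°; Δλ = +0.1896°.
Transverse Mercator on WGS84 with k₀ = 0.9996 gives E = 519650.884 m, N = 7632684.929 m.

E 519700 m, N 7632700 m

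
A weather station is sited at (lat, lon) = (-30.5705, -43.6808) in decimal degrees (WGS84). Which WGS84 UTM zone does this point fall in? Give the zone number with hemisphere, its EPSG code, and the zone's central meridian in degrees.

Zone 23S (EPSG:32723), central meridian -45°

UTM zone = ⌊(λ + 180)/6⌋ + 1; -43.6808° ∈ [-48°, -42°) → zone 23.
Hemisphere: S (φ < 0).
Central meridian λ₀ = 6×23 − 183 = -45°.
EPSG code: 32723.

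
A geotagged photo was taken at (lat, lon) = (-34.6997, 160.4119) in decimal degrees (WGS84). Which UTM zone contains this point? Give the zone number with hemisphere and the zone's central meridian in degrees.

UTM zone = ⌊(λ + 180)/6⌋ + 1; 160.4119° ∈ [156°, 162°) → zone 57.
Hemisphere: S (φ < 0).
Central meridian λ₀ = 6×57 − 183 = 159°.

Zone 57S, central meridian 159°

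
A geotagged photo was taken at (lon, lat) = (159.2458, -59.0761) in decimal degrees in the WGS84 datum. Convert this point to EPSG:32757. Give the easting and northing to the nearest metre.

E 514091 m, N 3451448 m

Zone 57 central meridian λ₀ = 6×57 − 183 = 159°; Δλ = +0.2458°.
Transverse Mercator on WGS84 with k₀ = 0.9996 gives E = 514090.584 m, N = 3451448.226 m.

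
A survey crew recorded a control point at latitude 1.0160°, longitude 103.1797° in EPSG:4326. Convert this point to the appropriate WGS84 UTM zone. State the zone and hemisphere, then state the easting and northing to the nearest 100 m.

Zone 48N: E 297400 m, N 112400 m

Longitude 103.1797° lies in the 6° band [102°, 108°), giving zone 48; latitude is north of the equator, so 48N.
Zone 48 central meridian λ₀ = 6×48 − 183 = 105°; Δλ = -1.8203°.
Transverse Mercator on WGS84 with k₀ = 0.9996 gives E = 297443.531 m, N = 112355.713 m.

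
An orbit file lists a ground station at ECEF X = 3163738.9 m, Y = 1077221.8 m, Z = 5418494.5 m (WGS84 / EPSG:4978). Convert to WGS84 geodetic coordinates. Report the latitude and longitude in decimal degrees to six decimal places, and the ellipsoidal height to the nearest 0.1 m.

lat 58.505500°, lon 18.803201°, h 3672.4 m

λ = atan2(Y, X) = 18.80320078°; p = √(X²+Y²) = 3342102.7 m.
Bowring's method on WGS84 (a = 6378137 m, b = 6356752.314 m) gives φ = 58.50550012°, h = 3672.381 m.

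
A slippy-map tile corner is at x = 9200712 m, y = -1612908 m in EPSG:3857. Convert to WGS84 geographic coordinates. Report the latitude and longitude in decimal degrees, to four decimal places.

lat -14.3370°, lon 82.6514°

R = 6378137 m. λ = x/R = 82.65140214°.
φ = 2·arctan(exp(y/R)) − 90° = 2·arctan(0.77656) − 90° = -14.33699759°.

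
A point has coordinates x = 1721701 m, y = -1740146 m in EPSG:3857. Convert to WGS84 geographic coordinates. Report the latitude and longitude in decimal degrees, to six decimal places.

R = 6378137 m. λ = x/R = 15.46630323°.
φ = 2·arctan(exp(y/R)) − 90° = 2·arctan(0.76122) − 90° = -15.44159925°.

lat -15.441599°, lon 15.466303°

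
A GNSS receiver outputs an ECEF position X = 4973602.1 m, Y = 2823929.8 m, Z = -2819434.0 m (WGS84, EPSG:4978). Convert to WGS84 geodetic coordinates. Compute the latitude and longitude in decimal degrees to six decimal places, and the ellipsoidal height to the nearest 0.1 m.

lat -26.394400°, lon 29.587201°, h 2619.8 m

λ = atan2(Y, X) = 29.58720059°; p = √(X²+Y²) = 5719379.1 m.
Bowring's method on WGS84 (a = 6378137 m, b = 6356752.314 m) gives φ = -26.39439992°, h = 2619.771 m.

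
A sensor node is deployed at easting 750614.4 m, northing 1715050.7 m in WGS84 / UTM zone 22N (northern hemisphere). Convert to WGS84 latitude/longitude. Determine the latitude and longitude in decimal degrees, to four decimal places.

Zone 22N: λ₀ = -51°, k₀ = 0.9996, false easting 500000 m.
Meridian distance M = (N − FN)/k₀ = 1715737.0 m.
Inverse transverse Mercator on WGS84 gives φ = 15.50050017°, λ = -48.66390020°.

lat 15.5005°, lon -48.6639°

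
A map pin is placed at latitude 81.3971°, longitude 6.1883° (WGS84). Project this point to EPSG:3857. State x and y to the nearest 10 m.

x 688880 m, y 16502750 m

Web Mercator is spherical with R = a = 6378137 m.
x = R·λ = 6378137 × 0.108006210 = 688878.405 m.
y = R·ln tan(π/4 + φ/2) = 6378137 × 2.587393590 = 16502750.791 m.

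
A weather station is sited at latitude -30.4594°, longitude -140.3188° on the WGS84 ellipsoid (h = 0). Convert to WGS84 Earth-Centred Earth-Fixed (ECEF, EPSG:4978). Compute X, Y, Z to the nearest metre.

WGS84: a = 6378137 m, e² = 0.006694380; N(φ) = a/√(1−e²sin²φ) = 6383630.220 m.
X = (N+h)·cosφ·cosλ = -4234863.694 m; Y = (N+h)·cosφ·sinλ = -3513504.904 m; Z = (N(1−e²)+h)·sinφ = -3214375.596 m.

X -4234864 m, Y -3513505 m, Z -3214376 m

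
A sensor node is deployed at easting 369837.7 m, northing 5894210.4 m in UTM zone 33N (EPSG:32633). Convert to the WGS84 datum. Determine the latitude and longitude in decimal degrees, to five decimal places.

Zone 33N: λ₀ = 15°, k₀ = 0.9996, false easting 500000 m.
Meridian distance M = (N − FN)/k₀ = 5896569.0 m.
Inverse transverse Mercator on WGS84 gives φ = 53.18129981°, λ = 13.05220016°.

lat 53.18130°, lon 13.05220°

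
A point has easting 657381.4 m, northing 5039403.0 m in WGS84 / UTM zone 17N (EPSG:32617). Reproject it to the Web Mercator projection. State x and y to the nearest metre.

Unproject from UTM 17N (λ₀ = -81°) → φ = 45.49039965°, λ = -78.98590026°.
Web Mercator (R = 6378137 m): x = -8792670.197 m, y = 5699058.120 m.

x -8792670 m, y 5699058 m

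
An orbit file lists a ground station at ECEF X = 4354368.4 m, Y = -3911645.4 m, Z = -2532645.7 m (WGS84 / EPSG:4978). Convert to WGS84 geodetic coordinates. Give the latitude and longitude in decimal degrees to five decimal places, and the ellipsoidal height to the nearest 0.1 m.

lat -23.53790°, lon -41.93420°, h 3006.8 m

λ = atan2(Y, X) = -41.93419991°; p = √(X²+Y²) = 5853331.9 m.
Bowring's method on WGS84 (a = 6378137 m, b = 6356752.314 m) gives φ = -23.53790024°, h = 3006.844 m.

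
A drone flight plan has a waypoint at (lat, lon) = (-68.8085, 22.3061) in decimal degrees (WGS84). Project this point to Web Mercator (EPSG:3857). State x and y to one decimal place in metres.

x 2483103.7 m, y -10691558.4 m

Web Mercator is spherical with R = a = 6378137 m.
x = R·λ = 6378137 × 0.389314888 = 2483103.694 m.
y = R·ln tan(π/4 + φ/2) = 6378137 × -1.676282344 = -10691558.441 m.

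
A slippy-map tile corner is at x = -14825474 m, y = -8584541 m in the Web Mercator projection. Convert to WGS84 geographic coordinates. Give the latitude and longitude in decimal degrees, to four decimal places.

lat -60.8197°, lon -133.1795°

R = 6378137 m. λ = x/R = -133.17949889°.
φ = 2·arctan(exp(y/R)) − 90° = 2·arctan(0.26030) − 90° = -60.81970156°.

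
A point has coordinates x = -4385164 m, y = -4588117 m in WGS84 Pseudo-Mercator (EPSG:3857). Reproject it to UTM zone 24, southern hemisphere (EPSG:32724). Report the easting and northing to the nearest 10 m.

E 465560 m, N 5787290 m

Web Mercator inverse (R = 6378137 m) → φ = -38.06149755°, λ = -39.39259845°.
UTM 24S forward: E = 465559.645 m, N = 5787288.918 m.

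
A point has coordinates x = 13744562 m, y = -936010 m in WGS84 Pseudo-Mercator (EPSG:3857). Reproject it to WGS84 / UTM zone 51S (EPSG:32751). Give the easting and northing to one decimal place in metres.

E 551690.4 m, N 9073849.1 m

Web Mercator inverse (R = 6378137 m) → φ = -8.37830154°, λ = 123.46950118°.
UTM 51S forward: E = 551690.391 m, N = 9073849.081 m.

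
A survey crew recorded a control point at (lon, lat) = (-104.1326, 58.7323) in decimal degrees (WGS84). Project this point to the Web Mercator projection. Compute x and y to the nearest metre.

Web Mercator is spherical with R = a = 6378137 m.
x = R·λ = 6378137 × -1.817456729 = -11591988.007 m.
y = R·ln tan(π/4 + φ/2) = 6378137 × 1.273530223 = 8122750.234 m.

x -11591988 m, y 8122750 m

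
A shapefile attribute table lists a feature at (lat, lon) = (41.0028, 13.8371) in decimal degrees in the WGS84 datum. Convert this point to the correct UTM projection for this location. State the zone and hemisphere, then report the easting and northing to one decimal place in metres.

Longitude 13.8371° lies in the 6° band [12°, 18°), giving zone 33; latitude is north of the equator, so 33N.
Zone 33 central meridian λ₀ = 6×33 − 183 = 15°; Δλ = -1.1629°.
Transverse Mercator on WGS84 with k₀ = 0.9996 gives E = 402201.520 m, N = 4539719.099 m.

Zone 33N: E 402201.5 m, N 4539719.1 m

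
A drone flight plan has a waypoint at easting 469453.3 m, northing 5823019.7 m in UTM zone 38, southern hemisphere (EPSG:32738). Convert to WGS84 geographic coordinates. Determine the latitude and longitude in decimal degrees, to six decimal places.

lat -37.739600°, lon 44.653300°

Zone 38S: λ₀ = 45°, k₀ = 0.9996, false easting 500000 m, false northing 10000000 m.
Meridian distance M = (N − FN)/k₀ = -4178651.8 m.
Inverse transverse Mercator on WGS84 gives φ = -37.73959993°, λ = 44.65329999°.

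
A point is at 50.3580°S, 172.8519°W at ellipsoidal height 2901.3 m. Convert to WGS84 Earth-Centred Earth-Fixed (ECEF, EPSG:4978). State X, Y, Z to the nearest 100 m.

X -4047400 m, Y -507600 m, Z -4890500 m

WGS84: a = 6378137 m, e² = 0.006694380; N(φ) = a/√(1−e²sin²φ) = 6390834.044 m.
X = (N+h)·cosφ·cosλ = -4047426.761 m; Y = (N+h)·cosφ·sinλ = -507584.558 m; Z = (N(1−e²)+h)·sinφ = -4890524.302 m.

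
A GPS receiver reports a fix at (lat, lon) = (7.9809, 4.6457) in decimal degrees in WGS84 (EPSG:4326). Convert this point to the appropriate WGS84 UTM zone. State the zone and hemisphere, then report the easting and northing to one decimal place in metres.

Longitude 4.6457° lies in the 6° band [0°, 6°), giving zone 31; latitude is north of the equator, so 31N.
Zone 31 central meridian λ₀ = 6×31 − 183 = 3°; Δλ = +1.6457°.
Transverse Mercator on WGS84 with k₀ = 0.9996 gives E = 681387.376 m, N = 882548.076 m.

Zone 31N: E 681387.4 m, N 882548.1 m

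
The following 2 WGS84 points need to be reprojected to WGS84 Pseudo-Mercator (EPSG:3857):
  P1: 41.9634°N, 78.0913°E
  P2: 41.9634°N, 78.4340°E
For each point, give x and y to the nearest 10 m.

P1: x 8693080 m, y 5155500 m; P2: x 8731230 m, y 5155500 m

Web Mercator: x = R·λ, y = R·ln tan(π/4+φ/2), R = 6378137 m.
P1 (41.9634°, 78.0913°) → (8693083.751, 5155498.517) m.
P2 (41.9634°, 78.4340°) → (8731232.941, 5155498.517) m.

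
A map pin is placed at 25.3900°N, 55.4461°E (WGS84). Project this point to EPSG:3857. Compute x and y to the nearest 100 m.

x 6172200 m, y 2923700 m

Web Mercator is spherical with R = a = 6378137 m.
x = R·λ = 6378137 × 0.967717002 = 6172231.618 m.
y = R·ln tan(π/4 + φ/2) = 6378137 × 0.458397788 = 2923723.892 m.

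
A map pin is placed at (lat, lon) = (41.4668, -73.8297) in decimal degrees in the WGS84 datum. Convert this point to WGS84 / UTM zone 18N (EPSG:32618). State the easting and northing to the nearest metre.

Zone 18 central meridian λ₀ = 6×18 − 183 = -75°; Δλ = +1.1703°.
Transverse Mercator on WGS84 with k₀ = 0.9996 gives E = 597727.199 m, N = 4591239.352 m.

E 597727 m, N 4591239 m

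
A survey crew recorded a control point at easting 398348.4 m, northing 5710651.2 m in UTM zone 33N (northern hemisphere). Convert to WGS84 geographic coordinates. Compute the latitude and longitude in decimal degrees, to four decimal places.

lat 51.5378°, lon 13.5343°

Zone 33N: λ₀ = 15°, k₀ = 0.9996, false easting 500000 m.
Meridian distance M = (N − FN)/k₀ = 5712936.4 m.
Inverse transverse Mercator on WGS84 gives φ = 51.53779985°, λ = 13.53429959°.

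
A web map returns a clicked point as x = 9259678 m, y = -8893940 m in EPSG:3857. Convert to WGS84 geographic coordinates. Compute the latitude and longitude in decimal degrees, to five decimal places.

R = 6378137 m. λ = x/R = 83.18110273°.
φ = 2·arctan(exp(y/R)) − 90° = 2·arctan(0.24797) − 90° = -62.14639839°.

lat -62.14640°, lon 83.18110°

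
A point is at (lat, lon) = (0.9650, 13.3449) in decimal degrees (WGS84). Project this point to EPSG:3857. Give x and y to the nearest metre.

Web Mercator is spherical with R = a = 6378137 m.
x = R·λ = 6378137 × 0.232912443 = 1485547.473 m.
y = R·ln tan(π/4 + φ/2) = 6378137 × 0.016843224 = 107428.388 m.

x 1485547 m, y 107428 m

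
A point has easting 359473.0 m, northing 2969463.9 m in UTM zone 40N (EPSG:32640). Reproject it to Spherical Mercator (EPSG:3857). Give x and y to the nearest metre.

x 6187772 m, y 3103459 m

Unproject from UTM 40N (λ₀ = 57°) → φ = 26.83969980°, λ = 55.58569971°.
Web Mercator (R = 6378137 m): x = 6187771.787 m, y = 3103458.592 m.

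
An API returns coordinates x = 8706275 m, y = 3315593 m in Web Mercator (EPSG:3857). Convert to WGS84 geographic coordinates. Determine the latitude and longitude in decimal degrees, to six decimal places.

lat 28.527100°, lon 78.209799°

R = 6378137 m. λ = x/R = 78.20979900°.
φ = 2·arctan(exp(y/R)) − 90° = 2·arctan(1.68175) − 90° = 28.52709961°.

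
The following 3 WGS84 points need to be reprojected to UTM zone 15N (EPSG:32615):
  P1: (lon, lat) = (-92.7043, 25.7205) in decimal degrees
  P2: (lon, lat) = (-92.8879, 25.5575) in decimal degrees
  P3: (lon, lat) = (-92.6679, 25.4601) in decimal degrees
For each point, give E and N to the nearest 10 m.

UTM zone 15N: λ₀ = -93°, k₀ = 0.9996.
P1 (25.7205°, -92.7043°) → (529662.725, 2844764.796) m.
P2 (25.5575°, -92.8879°) → (511260.406, 2826686.007) m.
P3 (25.4601°, -92.6679°) → (533386.359, 2815937.143) m.

P1: E 529660 m, N 2844760 m; P2: E 511260 m, N 2826690 m; P3: E 533390 m, N 2815940 m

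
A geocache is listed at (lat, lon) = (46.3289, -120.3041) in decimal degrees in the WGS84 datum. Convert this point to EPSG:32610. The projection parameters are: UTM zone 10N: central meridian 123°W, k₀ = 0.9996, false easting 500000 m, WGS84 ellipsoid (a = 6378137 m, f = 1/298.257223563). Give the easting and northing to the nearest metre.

Zone 10 central meridian λ₀ = 6×10 − 183 = -123°; Δλ = +2.6959°.
Transverse Mercator on WGS84 with k₀ = 0.9996 gives E = 707505.999 m, N = 5134123.971 m.

E 707506 m, N 5134124 m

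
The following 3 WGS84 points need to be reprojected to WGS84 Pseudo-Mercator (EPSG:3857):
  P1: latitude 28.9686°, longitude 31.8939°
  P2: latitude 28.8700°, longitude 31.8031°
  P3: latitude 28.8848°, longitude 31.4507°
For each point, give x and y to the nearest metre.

Web Mercator: x = R·λ, y = R·ln tan(π/4+φ/2), R = 6378137 m.
P1 (28.9686°, 31.8939°) → (3550412.707, 3371650.125) m.
P2 (28.8700°, 31.8031°) → (3540304.898, 3359110.330) m.
P3 (28.8848°, 31.4507°) → (3501075.909, 3360991.811) m.

P1: x 3550413 m, y 3371650 m; P2: x 3540305 m, y 3359110 m; P3: x 3501076 m, y 3360992 m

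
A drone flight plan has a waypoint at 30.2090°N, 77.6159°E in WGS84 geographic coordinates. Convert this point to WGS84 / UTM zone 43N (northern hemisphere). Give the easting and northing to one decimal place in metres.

Zone 43 central meridian λ₀ = 6×43 − 183 = 75°; Δλ = +2.6159°.
Transverse Mercator on WGS84 with k₀ = 0.9996 gives E = 751810.655 m, N = 3344838.192 m.

E 751810.7 m, N 3344838.2 m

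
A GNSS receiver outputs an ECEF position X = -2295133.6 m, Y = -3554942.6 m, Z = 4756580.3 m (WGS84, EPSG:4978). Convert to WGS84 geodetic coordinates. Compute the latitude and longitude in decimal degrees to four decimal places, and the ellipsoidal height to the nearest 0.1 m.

λ = atan2(Y, X) = -122.84699966°; p = √(X²+Y²) = 4231460.2 m.
Bowring's method on WGS84 (a = 6378137 m, b = 6356752.314 m) gives φ = 48.53470015°, h = 169.100 m.

lat 48.5347°, lon -122.8470°, h 169.1 m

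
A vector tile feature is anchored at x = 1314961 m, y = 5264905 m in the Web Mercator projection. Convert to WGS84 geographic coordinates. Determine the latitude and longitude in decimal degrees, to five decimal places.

R = 6378137 m. λ = x/R = 11.81249564°.
φ = 2·arctan(exp(y/R)) − 90° = 2·arctan(2.28293) − 90° = 42.68999939°.

lat 42.69000°, lon 11.81250°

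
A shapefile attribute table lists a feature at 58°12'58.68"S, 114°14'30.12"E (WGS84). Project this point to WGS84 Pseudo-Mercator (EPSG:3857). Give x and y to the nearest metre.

Web Mercator is spherical with R = a = 6378137 m.
x = R·λ = 6378137 × 1.993893808 = 12717327.871 m.
y = R·ln tan(π/4 + φ/2) = 6378137 × -1.256306243 = -8012893.332 m.

x 12717328 m, y -8012893 m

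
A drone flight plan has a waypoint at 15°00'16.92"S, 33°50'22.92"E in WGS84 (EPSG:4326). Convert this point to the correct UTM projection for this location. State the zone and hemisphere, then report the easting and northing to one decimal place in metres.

Zone 36S: E 590274.9 m, N 8340982.9 m

Longitude 33.8397° lies in the 6° band [30°, 36°), giving zone 36; latitude is south of the equator, so 36S.
Zone 36 central meridian λ₀ = 6×36 − 183 = 33°; Δλ = +0.8397°.
Transverse Mercator on WGS84 with k₀ = 0.9996 gives E = 590274.867 m, N = 8340982.892 m.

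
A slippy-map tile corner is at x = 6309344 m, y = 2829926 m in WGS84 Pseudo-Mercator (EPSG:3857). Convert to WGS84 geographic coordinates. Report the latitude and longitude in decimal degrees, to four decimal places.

lat 24.6264°, lon 56.6778°

R = 6378137 m. λ = x/R = 56.67780148°.
φ = 2·arctan(exp(y/R)) − 90° = 2·arctan(1.55845) − 90° = 24.62640342°.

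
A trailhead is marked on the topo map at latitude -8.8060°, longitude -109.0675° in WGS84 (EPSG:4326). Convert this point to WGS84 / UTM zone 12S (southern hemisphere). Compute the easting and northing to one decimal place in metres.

E 712559.4 m, N 9026046.9 m

Zone 12 central meridian λ₀ = 6×12 − 183 = -111°; Δλ = +1.9325°.
Transverse Mercator on WGS84 with k₀ = 0.9996 gives E = 712559.411 m, N = 9026046.882 m.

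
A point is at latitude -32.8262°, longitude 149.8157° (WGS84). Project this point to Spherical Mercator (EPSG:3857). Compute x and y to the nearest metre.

Web Mercator is spherical with R = a = 6378137 m.
x = R·λ = 6378137 × 2.614777236 = 16677407.437 m.
y = R·ln tan(π/4 + φ/2) = 6378137 × -0.607114205 = -3872257.577 m.

x 16677407 m, y -3872258 m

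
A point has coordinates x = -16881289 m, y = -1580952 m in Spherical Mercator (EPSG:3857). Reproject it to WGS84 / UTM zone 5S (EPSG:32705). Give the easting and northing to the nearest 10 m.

E 646060 m, N 8445360 m

Web Mercator inverse (R = 6378137 m) → φ = -14.05870081°, λ = -151.64719924°.
UTM 5S forward: E = 646064.899 m, N = 8445362.729 m.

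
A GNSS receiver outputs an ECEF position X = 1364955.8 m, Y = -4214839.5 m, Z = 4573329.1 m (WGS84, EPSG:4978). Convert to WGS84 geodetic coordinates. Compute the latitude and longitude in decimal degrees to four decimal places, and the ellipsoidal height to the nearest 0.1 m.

lat 46.1021°, lon -72.0557°, h 285.1 m

λ = atan2(Y, X) = -72.05569964°; p = √(X²+Y²) = 4430347.2 m.
Bowring's method on WGS84 (a = 6378137 m, b = 6356752.314 m) gives φ = 46.10209995°, h = 285.056 m.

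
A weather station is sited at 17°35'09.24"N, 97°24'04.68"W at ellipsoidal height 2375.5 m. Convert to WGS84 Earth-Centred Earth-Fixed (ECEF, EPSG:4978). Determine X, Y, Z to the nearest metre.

WGS84: a = 6378137 m, e² = 0.006694380; N(φ) = a/√(1−e²sin²φ) = 6380086.738 m.
X = (N+h)·cosφ·cosλ = -783752.254 m; Y = (N+h)·cosφ·sinλ = -6033486.268 m; Z = (N(1−e²)+h)·sinφ = 1915462.786 m.

X -783752 m, Y -6033486 m, Z 1915463 m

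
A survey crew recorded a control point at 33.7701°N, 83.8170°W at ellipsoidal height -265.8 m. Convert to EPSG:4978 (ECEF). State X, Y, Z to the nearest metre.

WGS84: a = 6378137 m, e² = 0.006694380; N(φ) = a/√(1−e²sin²φ) = 6384743.666 m.
X = (N+h)·cosφ·cosλ = 571614.576 m; Y = (N+h)·cosφ·sinλ = -5276382.183 m; Z = (N(1−e²)+h)·sinφ = 3525129.325 m.

X 571615 m, Y -5276382 m, Z 3525129 m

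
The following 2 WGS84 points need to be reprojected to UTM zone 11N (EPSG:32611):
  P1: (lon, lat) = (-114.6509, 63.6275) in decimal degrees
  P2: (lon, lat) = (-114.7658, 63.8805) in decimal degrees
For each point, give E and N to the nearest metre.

UTM zone 11N: λ₀ = -117°, k₀ = 0.9996.
P1 (63.6275°, -114.6509°) → (616406.959, 7057644.917) m.
P2 (63.8805°, -114.7658°) → (609729.001, 7085619.312) m.

P1: E 616407 m, N 7057645 m; P2: E 609729 m, N 7085619 m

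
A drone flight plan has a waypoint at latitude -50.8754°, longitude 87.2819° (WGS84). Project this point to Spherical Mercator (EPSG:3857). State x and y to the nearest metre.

x 9716177 m, y -6599283 m

Web Mercator is spherical with R = a = 6378137 m.
x = R·λ = 6378137 × 1.523356532 = 9716176.663 m.
y = R·ln tan(π/4 + φ/2) = 6378137 × -1.034672499 = -6599282.950 m.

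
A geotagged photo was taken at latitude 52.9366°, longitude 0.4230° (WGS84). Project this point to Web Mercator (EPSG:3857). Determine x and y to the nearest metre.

Web Mercator is spherical with R = a = 6378137 m.
x = R·λ = 6378137 × 0.007382743 = 47088.145 m.
y = R·ln tan(π/4 + φ/2) = 6378137 × 1.092996158 = 6971279.236 m.

x 47088 m, y 6971279 m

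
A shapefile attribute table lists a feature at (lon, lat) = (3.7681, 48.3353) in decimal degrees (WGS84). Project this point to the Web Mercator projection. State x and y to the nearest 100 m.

x 419500 m, y 6162800 m

Web Mercator is spherical with R = a = 6378137 m.
x = R·λ = 6378137 × 0.065765752 = 419462.973 m.
y = R·ln tan(π/4 + φ/2) = 6378137 × 0.966241270 = 6162819.193 m.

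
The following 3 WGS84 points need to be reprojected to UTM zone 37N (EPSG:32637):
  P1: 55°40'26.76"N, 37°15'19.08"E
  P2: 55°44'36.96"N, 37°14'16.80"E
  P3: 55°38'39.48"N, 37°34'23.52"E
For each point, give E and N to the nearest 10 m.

UTM zone 37N: λ₀ = 39°, k₀ = 0.9996.
P1 (55.6741°, 37.2553°) → (390279.149, 6171188.547) m.
P2 (55.7436°, 37.2380°) → (389387.859, 6178949.507) m.
P3 (55.6443°, 37.5732°) → (410201.404, 6167415.416) m.

P1: E 390280 m, N 6171190 m; P2: E 389390 m, N 6178950 m; P3: E 410200 m, N 6167420 m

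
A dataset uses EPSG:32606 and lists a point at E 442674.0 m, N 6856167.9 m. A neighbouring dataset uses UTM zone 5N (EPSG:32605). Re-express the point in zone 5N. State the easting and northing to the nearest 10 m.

E 758470 m, N 6865460 m

UTM 6N → geographic: φ = 61.83399976°, λ = -148.08860028°.
UTM 5N (λ₀ = -153°) forward: E = 758468.568 m, N = 6865462.608 m.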